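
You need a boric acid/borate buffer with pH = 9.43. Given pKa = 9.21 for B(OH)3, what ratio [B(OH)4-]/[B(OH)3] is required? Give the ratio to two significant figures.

pH = pKa + log(r) ⇒ log(r) = 9.43 − 9.21 = +0.22
r = [B(OH)4-]/[B(OH)3] = 10^(+0.22) = 1.66

ratio = 1.7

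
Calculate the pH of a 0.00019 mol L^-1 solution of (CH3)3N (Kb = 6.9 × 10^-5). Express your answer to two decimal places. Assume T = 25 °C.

(CH3)3N + H2O ⇌ (CH3)3NH+ + OH-
Let x = [OH-] at equilibrium. Kb = x²/(0.00019 − x).
The 5% rule fails; solving x² + Kb·x − Kb·C₀ = 0 exactly:
x = (−Kb + √(Kb² + 4·Kb·C₀))/2 = 8.51 × 10^-5 M
pOH = 4.07, so pH = 14.00 − pOH = 9.93

pH = 9.93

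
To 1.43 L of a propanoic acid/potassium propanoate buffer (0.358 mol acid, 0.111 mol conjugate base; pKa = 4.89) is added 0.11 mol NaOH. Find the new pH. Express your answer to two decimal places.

After neutralization: n(CH3CH2COOH) = 0.248 mol, n(CH3CH2COO-) = 0.221 mol.
Henderson–Hasselbalch with mole ratio 0.221/0.248: pH = 4.89 + (-0.050)

pH = 4.84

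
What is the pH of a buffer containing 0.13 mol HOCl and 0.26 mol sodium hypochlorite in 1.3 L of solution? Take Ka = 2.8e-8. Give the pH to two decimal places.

pH = 7.85

pKa = −log(2.8 × 10^-8) = 7.553
Henderson–Hasselbalch: pH = pKa + log([OCl-]/[HOCl]) = 7.553 + log(0.26/0.13)
pH = 7.553 + (+0.301) = 7.85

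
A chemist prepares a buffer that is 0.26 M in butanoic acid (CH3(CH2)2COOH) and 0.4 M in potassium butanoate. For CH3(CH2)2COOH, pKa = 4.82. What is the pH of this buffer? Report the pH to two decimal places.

pH = 5.01

pH = pKa + log([A⁻]/[HA]) = 4.82 + log(0.4/0.26)
pH = 4.82 + (+0.187) = 5.01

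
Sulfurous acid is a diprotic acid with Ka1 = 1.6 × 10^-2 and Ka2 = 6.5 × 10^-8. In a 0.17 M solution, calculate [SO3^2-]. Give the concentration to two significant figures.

6.5 × 10^-8 M

First ionization gives [H+] ≈ [HSO3-] = 4.48 × 10^-2 M.
Second step: Ka2 = [H+][SO3^2-]/[HSO3-] ≈ [SO3^2-] (since [H+] ≈ [HSO3-]).
So [SO3^2-] ≈ Ka2.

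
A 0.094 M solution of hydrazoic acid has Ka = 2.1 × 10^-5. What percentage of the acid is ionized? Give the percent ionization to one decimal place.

1.5%

HN3 ⇌ N3- + H+; let x = [H+] at equilibrium.
x ≈ √(Ka·C₀) = √(2.1 × 10^-5 × 0.094) = 1.40 × 10^-3 M
Fraction ionized = 1.40 × 10^-3 / 0.094 = 0.0149 → 1.5%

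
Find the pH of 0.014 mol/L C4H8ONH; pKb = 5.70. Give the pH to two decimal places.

C4H8ONH + H2O ⇌ C4H8ONH2+ + OH-
Kb = 10^(−5.70) = 2.00 × 10^-6
From the ICE table, Kb = x²/(0.014 − x) = 2.00 × 10^-6.
Since Kb ≪ C₀, x ≈ √(Kb·C₀) = 1.67 × 10^-4 M.
Check: 1.2% ionized — well under 5%, approximation valid.
pOH = 3.78, so pH = 14.00 − pOH = 10.22

pH = 10.22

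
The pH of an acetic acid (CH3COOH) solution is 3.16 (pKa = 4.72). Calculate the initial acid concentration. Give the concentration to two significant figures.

C₀ = 2.6 × 10^-2 M

[H+] = 10^(-3.16) = 6.92 × 10^-4 M = x
Ka = 10^(−4.72) = 1.91 × 10^-5
Ka = x²/(C₀ − x) ⇒ C₀ = x + x²/Ka
C₀ = 6.92 × 10^-4 + (6.92 × 10^-4)²/(1.91 × 10^-5) = 2.58 × 10^-2 M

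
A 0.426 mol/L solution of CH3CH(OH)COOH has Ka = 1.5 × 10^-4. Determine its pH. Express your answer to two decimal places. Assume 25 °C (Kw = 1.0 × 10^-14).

CH3CH(OH)COOH ⇌ CH3CH(OH)COO- + H+
From the ICE table, Ka = x²/(0.426 − x) = 1.5 × 10^-4.
Neglecting x in the denominator: x = √(1.5 × 10^-4 × 0.426) = 7.99 × 10^-3 M
(x/C₀ = 1.9% < 5%, so the approximation holds.)
pH = −log(7.99 × 10^-3) = 2.10

pH = 2.10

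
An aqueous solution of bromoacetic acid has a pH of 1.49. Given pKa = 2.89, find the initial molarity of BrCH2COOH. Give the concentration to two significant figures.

[H+] = 10^(-1.49) = 3.24 × 10^-2 M = x
Ka = 10^(−2.89) = 1.29 × 10^-3
Ka = x²/(C₀ − x) ⇒ C₀ = x + x²/Ka
C₀ = 3.24 × 10^-2 + (3.24 × 10^-2)²/(1.29 × 10^-3) = 8.46 × 10^-1 M

C₀ = 8.5 × 10^-1 M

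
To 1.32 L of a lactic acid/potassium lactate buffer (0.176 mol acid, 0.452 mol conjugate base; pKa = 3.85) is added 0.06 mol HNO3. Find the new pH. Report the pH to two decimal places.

After neutralization: n(CH3CH(OH)COOH) = 0.236 mol, n(CH3CH(OH)COO-) = 0.392 mol.
Henderson–Hasselbalch with mole ratio 0.392/0.236: pH = 3.85 + (+0.220)

pH = 4.07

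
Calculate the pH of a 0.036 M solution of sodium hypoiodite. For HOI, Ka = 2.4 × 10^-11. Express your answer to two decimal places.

pH = 11.56

OI- is the conjugate base of the weak acid HOI.
Kb = Kw/Ka = 1.0×10^-14 / 2.4 × 10^-11 = 4.17 × 10^-4
Let x = [OH-] at equilibrium. Kb = x²/(0.036 − x).
The 5% rule fails; solving x² + Kb·x − Kb·C₀ = 0 exactly:
x = [−0.000417 + √(0.000417² + 6e-05)]/2 = 3.67 × 10^-3 M
pOH = 2.44, so pH = 14.00 − pOH = 11.56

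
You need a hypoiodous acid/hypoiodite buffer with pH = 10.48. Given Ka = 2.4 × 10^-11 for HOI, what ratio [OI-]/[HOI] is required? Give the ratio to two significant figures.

pKa = -log(2.4 × 10^-11) = 10.620
pH = pKa + log(r) ⇒ log(r) = 10.48 − 10.620 = -0.140
r = [OI-]/[HOI] = 10^(-0.140) = 0.724

ratio = 0.72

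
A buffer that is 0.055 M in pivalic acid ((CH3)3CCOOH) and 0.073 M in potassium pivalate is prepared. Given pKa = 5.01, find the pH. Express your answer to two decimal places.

pH = pKa + log([A⁻]/[HA]) = 5.01 + log(0.073/0.055)
pH = 5.01 + (+0.123) = 5.13

pH = 5.13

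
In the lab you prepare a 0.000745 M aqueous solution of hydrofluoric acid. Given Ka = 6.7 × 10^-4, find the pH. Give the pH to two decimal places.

HF ⇌ F- + H+
Ka = x²/(0.000745 − x) = 6.7 × 10^-4
Here C₀/Ka ≈ 1.11, so the small-x approximation fails. Use the quadratic:
x = (−Ka + √(Ka² + 4·Ka·C₀))/2 = 4.47 × 10^-4 M
pH = −log(4.47 × 10^-4) = 3.35

pH = 3.35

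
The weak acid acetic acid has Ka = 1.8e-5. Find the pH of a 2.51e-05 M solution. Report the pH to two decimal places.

CH3COOH ⇌ CH3COO- + H+
Ka = [H+]²/(2.51e-05 − [H+]) = 1.8 × 10^-5
Here C₀/Ka ≈ 1.39, so the small-[H+] approximation fails. Use the quadratic:
[H+] = [−1.8e-05 + √(1.8e-05² + 1.81e-09)]/2 = 1.41 × 10^-5 M
pH = −log[H+] = −log(1.41 × 10^-5) = 4.85

pH = 4.85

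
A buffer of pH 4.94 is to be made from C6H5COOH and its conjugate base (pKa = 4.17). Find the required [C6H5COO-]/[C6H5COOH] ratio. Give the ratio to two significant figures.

pH = pKa + log(r) ⇒ log(r) = 4.94 − 4.17 = +0.77
r = [C6H5COO-]/[C6H5COOH] = 10^(+0.77) = 5.89

ratio = 5.9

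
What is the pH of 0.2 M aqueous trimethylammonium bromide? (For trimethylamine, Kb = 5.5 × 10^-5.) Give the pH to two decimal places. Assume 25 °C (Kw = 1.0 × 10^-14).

pH = 5.22

(CH3)3NH+ is the conjugate acid of the weak base (CH3)3N.
Ka = Kw/Kb = 1.0×10^-14 / 5.5 × 10^-5 = 1.82 × 10^-10
Ka = [H+]²/(0.2 − [H+]) = 1.82 × 10^-10
Neglecting [H+] in the denominator: [H+] = √(1.82 × 10^-10 × 0.2) = 6.03 × 10^-6 M
([H+]/C₀ = 0.003% < 5%, so the approximation holds.)
pH = −log[H+] = −log(6.03 × 10^-6) = 5.22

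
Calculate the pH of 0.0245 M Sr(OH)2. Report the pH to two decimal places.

pH = 12.69

Sr(OH)2 is a strong base (each formula unit releases 2 OH-); [OH-] = 0.049 M.
pOH = -log(0.049) = 1.31
pH = 14.00 - 1.31 = 12.69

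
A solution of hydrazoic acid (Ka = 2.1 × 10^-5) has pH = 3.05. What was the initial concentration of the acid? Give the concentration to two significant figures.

[H+] = 10^(-3.05) = 8.91 × 10^-4 M = x
Ka = x²/(C₀ − x) ⇒ C₀ = x + x²/Ka
C₀ = 8.91 × 10^-4 + (8.91 × 10^-4)²/(2.1 × 10^-5) = 3.87 × 10^-2 M

C₀ = 3.9 × 10^-2 M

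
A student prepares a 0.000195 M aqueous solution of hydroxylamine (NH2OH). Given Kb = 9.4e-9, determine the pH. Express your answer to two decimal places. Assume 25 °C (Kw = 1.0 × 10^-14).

NH2OH + H2O ⇌ NH3OH+ + OH-
From the ICE table, Kb = x²/(0.000195 − x) = 9.4 × 10^-9.
Since Kb ≪ C₀, x ≈ √(Kb·C₀) = 1.35 × 10^-6 M.
Check: 0.69% ionized — well under 5%, approximation valid.
pOH = 5.87, so pH = 14.00 − pOH = 8.13

pH = 8.13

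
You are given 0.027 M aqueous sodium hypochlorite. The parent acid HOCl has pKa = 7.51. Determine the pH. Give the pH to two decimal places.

OCl- is the conjugate base of the weak acid HOCl.
Ka = 10^(−7.51) = 3.09 × 10^-8
Kb = Kw/Ka = 1.0×10^-14 / 3.09 × 10^-8 = 3.24 × 10^-7
From the ICE table, Kb = x²/(0.027 − x) = 3.24 × 10^-7.
Assume x ≪ 0.027: x ≈ √(3.24 × 10^-7 × 0.027) = 9.35 × 10^-5 M
Check: 0.35% ionized — well under 5%, approximation valid.
pOH = −log(9.35 × 10^-5) = 4.03; pH = 14.00 − 4.03 = 9.97

pH = 9.97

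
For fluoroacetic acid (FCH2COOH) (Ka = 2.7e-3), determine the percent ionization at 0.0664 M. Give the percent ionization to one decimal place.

18.2%

FCH2COOH ⇌ FCH2COO- + H+; let x = [H+] at equilibrium.
Ka = x²/(C₀ − x); solving the quadratic gives x = 1.21 × 10^-2 M.
% ionization = x/C₀ × 100% = 1.21 × 10^-2/0.0664 × 100% = 18.2%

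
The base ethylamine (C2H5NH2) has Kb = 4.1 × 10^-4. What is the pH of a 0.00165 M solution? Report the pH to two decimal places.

pH = 10.81

C2H5NH2 + H2O ⇌ C2H5NH3+ + OH-
Kb = x²/(0.00165 − x) = 4.1 × 10^-4
x is not negligible relative to C₀; solve x² + 0.00041·x − 6.77e-07 = 0.
x = (−Kb + √(Kb² + 4·Kb·C₀))/2 = 6.43 × 10^-4 M
pOH = −log(6.43 × 10^-4) = 3.19; pH = 14.00 − 3.19 = 10.81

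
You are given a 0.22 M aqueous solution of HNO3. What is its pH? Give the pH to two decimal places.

pH = 0.66

HNO3 is a strong acid and dissociates completely, so [H+] = 0.22 M.
pH = -log(0.22) = 0.66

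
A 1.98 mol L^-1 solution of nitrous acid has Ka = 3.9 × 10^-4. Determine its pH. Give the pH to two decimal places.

HNO2 ⇌ NO2- + H+
Ka = x²/(1.98 − x) = 3.9 × 10^-4
Assume x ≪ 1.98: x ≈ √(3.9 × 10^-4 × 1.98) = 2.78 × 10^-2 M
pH = −log(2.78 × 10^-2) = 1.56

pH = 1.56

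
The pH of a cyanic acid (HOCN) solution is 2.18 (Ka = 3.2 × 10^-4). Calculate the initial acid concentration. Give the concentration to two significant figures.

C₀ = 1.4 × 10^-1 M

[H+] = 10^(-2.18) = 6.61 × 10^-3 M = x
Ka = x²/(C₀ − x) ⇒ C₀ = x + x²/Ka
C₀ = 6.61 × 10^-3 + (6.61 × 10^-3)²/(3.2 × 10^-4) = 1.43 × 10^-1 M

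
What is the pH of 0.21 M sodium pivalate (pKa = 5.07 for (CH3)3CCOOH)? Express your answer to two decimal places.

(CH3)3CCOO- is the conjugate base of the weak acid (CH3)3CCOOH.
Ka = 10^(−5.07) = 8.51 × 10^-6
Kb = Kw/Ka = 1.0×10^-14 / 8.51 × 10^-6 = 1.18 × 10^-9
Kb = [OH-]²/(0.21 − [OH-]) = 1.18 × 10^-9
Assume [OH-] ≪ 0.21: [OH-] ≈ √(1.18 × 10^-9 × 0.21) = 1.57 × 10^-5 M
([OH-]/C₀ = 0.0075% < 5%, so the approximation holds.)
pOH = −log(1.57 × 10^-5) = 4.80; pH = 14.00 − 4.80 = 9.20

pH = 9.20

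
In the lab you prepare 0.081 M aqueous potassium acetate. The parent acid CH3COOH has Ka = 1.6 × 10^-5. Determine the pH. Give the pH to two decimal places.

CH3COO- is the conjugate base of the weak acid CH3COOH.
Kb = Kw/Ka = 1.0×10^-14 / 1.6 × 10^-5 = 6.25 × 10^-10
From the ICE table, Kb = [OH-]²/(0.081 − [OH-]) = 6.25 × 10^-10.
Neglecting [OH-] in the denominator: [OH-] = √(6.25 × 10^-10 × 0.081) = 7.12 × 10^-6 M
([OH-]/C₀ = 0.0088% < 5%, so the approximation holds.)
pOH = −log(7.12 × 10^-6) = 5.15; pH = 14.00 − 5.15 = 8.85

pH = 8.85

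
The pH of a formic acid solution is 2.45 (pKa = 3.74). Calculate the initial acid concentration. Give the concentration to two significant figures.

C₀ = 7.3 × 10^-2 M

[H+] = 10^(-2.45) = 3.55 × 10^-3 M = x
Ka = 10^(−3.74) = 1.82 × 10^-4
Ka = x²/(C₀ − x) ⇒ C₀ = x + x²/Ka
C₀ = 3.55 × 10^-3 + (3.55 × 10^-3)²/(1.82 × 10^-4) = 7.28 × 10^-2 M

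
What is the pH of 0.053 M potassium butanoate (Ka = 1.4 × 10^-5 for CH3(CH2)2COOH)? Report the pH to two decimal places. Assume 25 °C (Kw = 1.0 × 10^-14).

pH = 8.79

CH3(CH2)2COO- is the conjugate base of the weak acid CH3(CH2)2COOH.
Kb = Kw/Ka = 1.0×10^-14 / 1.4 × 10^-5 = 7.14 × 10^-10
Kb = x²/(0.053 − x) = 7.14 × 10^-10
Neglecting x in the denominator: x = √(7.14 × 10^-10 × 0.053) = 6.15 × 10^-6 M
Check: 0.012% ionized — well under 5%, approximation valid.
pOH = 5.21, so pH = 14.00 − pOH = 8.79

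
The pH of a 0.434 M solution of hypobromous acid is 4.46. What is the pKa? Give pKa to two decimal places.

[H+] = 10^(-4.46) = 3.47 × 10^-5 M
At equilibrium [HA] = 0.434 − 3.47 × 10^-5 = 4.34 × 10^-1 M
Ka = [H+][A-]/[HA] = (3.47 × 10^-5)² / 4.34 × 10^-1 = 2.77 × 10^-9
pKa = -log(2.77 × 10^-9) = 8.56

pKa = 8.56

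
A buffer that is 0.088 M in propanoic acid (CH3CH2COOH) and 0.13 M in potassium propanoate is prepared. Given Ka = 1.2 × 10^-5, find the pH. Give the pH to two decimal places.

pH = 5.09

pKa = −log(1.2 × 10^-5) = 4.921
Henderson–Hasselbalch: pH = pKa + log([CH3CH2COO-]/[CH3CH2COOH]) = 4.921 + log(0.13/0.088)
pH = 4.921 + (+0.169) = 5.09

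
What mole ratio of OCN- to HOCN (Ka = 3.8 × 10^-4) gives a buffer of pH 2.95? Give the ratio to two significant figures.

pKa = -log(3.8 × 10^-4) = 3.420
pH = pKa + log(r) ⇒ log(r) = 2.95 − 3.420 = -0.470
r = [OCN-]/[HOCN] = 10^(-0.470) = 0.339

ratio = 0.34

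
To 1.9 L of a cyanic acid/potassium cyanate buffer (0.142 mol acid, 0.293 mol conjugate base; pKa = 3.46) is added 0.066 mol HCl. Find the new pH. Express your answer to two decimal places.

pH = 3.50

Added H+ converts OCN- to HOCN: HOCN → 0.208 mol, OCN- → 0.227 mol.
pH = pKa + log(n_OCN-/n_HOCN) = 3.46 + log(0.227/0.208) = 3.46 + (+0.038)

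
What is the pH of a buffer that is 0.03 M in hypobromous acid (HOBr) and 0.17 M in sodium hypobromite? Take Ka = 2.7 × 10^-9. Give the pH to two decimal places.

pKa = −log(2.7 × 10^-9) = 8.569
pH = pKa + log([A⁻]/[HA]) = 8.569 + log(0.17/0.03)
pH = 8.569 + (+0.753) = 9.32

pH = 9.32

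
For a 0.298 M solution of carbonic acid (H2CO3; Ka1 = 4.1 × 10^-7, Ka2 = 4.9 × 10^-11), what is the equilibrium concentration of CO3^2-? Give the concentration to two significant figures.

4.9 × 10^-11 M

First ionization gives [H+] ≈ [HCO3-] = 3.50 × 10^-4 M.
Second step: Ka2 = [H+][CO3^2-]/[HCO3-] ≈ [CO3^2-] (since [H+] ≈ [HCO3-]).
So [CO3^2-] ≈ Ka2.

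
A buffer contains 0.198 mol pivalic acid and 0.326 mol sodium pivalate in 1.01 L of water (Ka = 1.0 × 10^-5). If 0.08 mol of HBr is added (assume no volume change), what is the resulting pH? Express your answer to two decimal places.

After neutralization: n((CH3)3CCOOH) = 0.278 mol, n((CH3)3CCOO-) = 0.246 mol.
pKa = −log(1.0 × 10^-5) = 5.000
pH = pKa + log(n_(CH3)3CCOO-/n_(CH3)3CCOOH) = 5.000 + log(0.246/0.278) = 5.000 + (-0.053)

pH = 4.95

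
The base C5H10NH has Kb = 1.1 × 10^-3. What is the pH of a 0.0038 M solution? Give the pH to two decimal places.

pH = 11.20

C5H10NH + H2O ⇌ C5H10NH2+ + OH-
From the ICE table, Kb = [OH-]²/(0.0038 − [OH-]) = 1.1 × 10^-3.
Here C₀/Kb ≈ 3.45, so the small-[OH-] approximation fails. Use the quadratic:
[OH-] = [−0.0011 + √(0.0011² + 1.67e-05)]/2 = 1.57 × 10^-3 M
pOH = 2.80, so pH = 14.00 − pOH = 11.20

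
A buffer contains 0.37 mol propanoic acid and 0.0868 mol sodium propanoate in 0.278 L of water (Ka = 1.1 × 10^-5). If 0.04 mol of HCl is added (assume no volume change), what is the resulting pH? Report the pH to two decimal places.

pH = 4.02

After neutralization: n(CH3CH2COOH) = 0.41 mol, n(CH3CH2COO-) = 0.0468 mol.
pKa = −log(1.1 × 10^-5) = 4.959
pH = pKa + log(n_CH3CH2COO-/n_CH3CH2COOH) = 4.959 + log(0.0468/0.41) = 4.959 + (-0.943)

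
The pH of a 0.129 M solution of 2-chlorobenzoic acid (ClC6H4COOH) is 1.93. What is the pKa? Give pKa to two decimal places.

pKa = 2.93

[H+] = 10^(-1.93) = 1.17 × 10^-2 M
At equilibrium [HA] = 0.129 − 1.17 × 10^-2 = 1.17 × 10^-1 M
Ka = [H+][A-]/[HA] = (1.17 × 10^-2)² / 1.17 × 10^-1 = 1.17 × 10^-3
pKa = -log(1.17 × 10^-3) = 2.93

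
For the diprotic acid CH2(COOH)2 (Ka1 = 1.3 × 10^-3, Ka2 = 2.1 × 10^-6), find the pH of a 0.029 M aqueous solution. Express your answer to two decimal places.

pH = 2.26

Ka1 ≫ Ka2, so treat the first dissociation as the only significant source of H+.
Ka1 = x²/(0.029 − x) = 1.3 × 10^-3
Solving the quadratic: x = (−Ka1 + √(Ka1² + 4·Ka1·C₀))/2 = 5.52 × 10^-3 M
pH = −log(5.52 × 10^-3) = 2.26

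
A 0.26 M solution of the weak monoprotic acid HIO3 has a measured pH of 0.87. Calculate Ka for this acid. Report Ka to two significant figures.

[H+] = 10^(-0.87) = 1.35 × 10^-1 M
At equilibrium [HA] = 0.26 − 1.35 × 10^-1 = 1.25 × 10^-1 M
Ka = [H+][A-]/[HA] = (1.35 × 10^-1)² / 1.25 × 10^-1 = 1.5 × 10^-1

Ka = 1.5 × 10^-1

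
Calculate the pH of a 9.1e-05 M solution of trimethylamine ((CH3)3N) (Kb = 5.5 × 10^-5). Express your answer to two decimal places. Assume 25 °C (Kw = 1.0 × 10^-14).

(CH3)3N + H2O ⇌ (CH3)3NH+ + OH-
Kb = x²/(9.1e-05 − x) = 5.5 × 10^-5
x is not negligible relative to C₀; solve x² + 5.5e-05·x − 5e-09 = 0.
x = (−Kb + √(Kb² + 4·Kb·C₀))/2 = 4.84 × 10^-5 M
pOH = 4.32, so pH = 14.00 − pOH = 9.68

pH = 9.68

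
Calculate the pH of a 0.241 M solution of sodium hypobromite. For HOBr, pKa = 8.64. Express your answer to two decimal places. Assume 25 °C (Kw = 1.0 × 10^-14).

OBr- is the conjugate base of the weak acid HOBr.
Ka = 10^(−8.64) = 2.29 × 10^-9
Kb = Kw/Ka = 1.0×10^-14 / 2.29 × 10^-9 = 4.37 × 10^-6
Kb = [OH-]²/(0.241 − [OH-]) = 4.37 × 10^-6
Neglecting [OH-] in the denominator: [OH-] = √(4.37 × 10^-6 × 0.241) = 1.03 × 10^-3 M
pOH = 2.99, so pH = 14.00 − pOH = 11.01

pH = 11.01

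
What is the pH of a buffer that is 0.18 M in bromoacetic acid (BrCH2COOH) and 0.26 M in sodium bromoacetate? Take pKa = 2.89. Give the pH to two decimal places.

Henderson–Hasselbalch: pH = pKa + log([BrCH2COO-]/[BrCH2COOH]) = 2.89 + log(0.26/0.18)
pH = 2.89 + (+0.160) = 3.05

pH = 3.05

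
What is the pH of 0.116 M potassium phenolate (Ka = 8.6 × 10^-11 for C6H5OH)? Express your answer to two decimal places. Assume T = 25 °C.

pH = 11.56

C6H5O- is the conjugate base of the weak acid C6H5OH.
Kb = Kw/Ka = 1.0×10^-14 / 8.6 × 10^-11 = 1.16 × 10^-4
Kb = [OH-]²/(0.116 − [OH-]) = 1.16 × 10^-4
Neglecting [OH-] in the denominator: [OH-] = √(1.16 × 10^-4 × 0.116) = 3.67 × 10^-3 M
([OH-]/C₀ = 3.2% < 5%, so the approximation holds.)
pOH = −log(3.67 × 10^-3) = 2.44; pH = 14.00 − 2.44 = 11.56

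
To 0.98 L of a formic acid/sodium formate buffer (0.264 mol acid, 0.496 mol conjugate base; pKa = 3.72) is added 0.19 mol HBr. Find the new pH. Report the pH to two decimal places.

Added H+ converts HCOO- to HCOOH: HCOOH → 0.454 mol, HCOO- → 0.306 mol.
pH = pKa + log([A⁻]/[HA]) = 3.72 + log(0.306/0.454) = 3.72 -0.171

pH = 3.55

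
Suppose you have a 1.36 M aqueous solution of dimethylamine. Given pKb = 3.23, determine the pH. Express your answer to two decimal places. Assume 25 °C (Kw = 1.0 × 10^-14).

(CH3)2NH + H2O ⇌ (CH3)2NH2+ + OH-
Kb = 10^(−3.23) = 5.89 × 10^-4
Let x = [OH-] at equilibrium. Kb = x²/(1.36 − x).
Neglecting x in the denominator: x = √(5.89 × 10^-4 × 1.36) = 2.83 × 10^-2 M
(x/C₀ = 2.1% < 5%, so the approximation holds.)
pOH = −log(2.83 × 10^-2) = 1.55; pH = 14.00 − 1.55 = 12.45

pH = 12.45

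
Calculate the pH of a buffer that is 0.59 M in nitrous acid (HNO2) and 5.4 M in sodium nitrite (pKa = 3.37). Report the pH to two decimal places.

pH = 4.33

pH = pKa + log([A⁻]/[HA]) = 3.37 + log(5.4/0.59)
pH = 3.37 + (+0.962) = 4.33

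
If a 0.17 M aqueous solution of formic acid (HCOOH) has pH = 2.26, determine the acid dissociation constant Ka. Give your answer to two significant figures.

[H+] = 10^(-2.26) = 5.50 × 10^-3 M
At equilibrium [HA] = 0.17 − 5.50 × 10^-3 = 1.65 × 10^-1 M
Ka = [H+][A-]/[HA] = (5.50 × 10^-3)² / 1.65 × 10^-1 = 1.8 × 10^-4

Ka = 1.8 × 10^-4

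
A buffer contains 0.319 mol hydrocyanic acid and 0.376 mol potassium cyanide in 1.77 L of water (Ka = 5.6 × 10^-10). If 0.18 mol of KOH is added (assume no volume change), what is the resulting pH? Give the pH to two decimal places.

OH- converts HCN to CN-: HCN → 0.139 mol, CN- → 0.556 mol.
pKa = −log(5.6 × 10^-10) = 9.252
pH = pKa + log(n_CN-/n_HCN) = 9.252 + log(0.556/0.139) = 9.252 + (+0.602)

pH = 9.85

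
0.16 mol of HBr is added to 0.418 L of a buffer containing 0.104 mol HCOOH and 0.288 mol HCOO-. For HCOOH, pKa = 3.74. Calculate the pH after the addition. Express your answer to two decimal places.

pH = 3.43

Added H+ converts HCOO- to HCOOH: HCOOH → 0.264 mol, HCOO- → 0.128 mol.
pH = pKa + log([A⁻]/[HA]) = 3.74 + log(0.128/0.264) = 3.74 -0.314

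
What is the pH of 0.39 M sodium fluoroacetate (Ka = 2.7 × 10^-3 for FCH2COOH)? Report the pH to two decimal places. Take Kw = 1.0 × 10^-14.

FCH2COO- is the conjugate base of the weak acid FCH2COOH.
Kb = Kw/Ka = 1.0×10^-14 / 2.7 × 10^-3 = 3.70 × 10^-12
Kb = x²/(0.39 − x) = 3.70 × 10^-12
Neglecting x in the denominator: x = √(3.70 × 10^-12 × 0.39) = 1.20 × 10^-6 M
Check: 0.00031% ionized — well under 5%, approximation valid.
pOH = −log(1.20 × 10^-6) = 5.92; pH = 14.00 − 5.92 = 8.08

pH = 8.08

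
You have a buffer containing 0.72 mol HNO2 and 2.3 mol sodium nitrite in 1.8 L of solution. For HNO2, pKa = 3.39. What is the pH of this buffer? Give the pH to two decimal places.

pH = 3.89

Henderson–Hasselbalch: pH = pKa + log([NO2-]/[HNO2]) = 3.39 + log(2.3/0.72)
pH = 3.39 + (+0.504) = 3.89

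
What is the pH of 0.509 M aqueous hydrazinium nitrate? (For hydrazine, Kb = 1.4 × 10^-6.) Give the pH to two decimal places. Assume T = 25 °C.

N2H5+ is the conjugate acid of the weak base N2H4.
Ka = Kw/Kb = 1.0×10^-14 / 1.4 × 10^-6 = 7.14 × 10^-9
From the ICE table, Ka = x²/(0.509 − x) = 7.14 × 10^-9.
Since Ka ≪ C₀, x ≈ √(Ka·C₀) = 6.03 × 10^-5 M.
(x/C₀ = 0.012% < 5%, so the approximation holds.)
pH = −log(6.03 × 10^-5) = 4.22

pH = 4.22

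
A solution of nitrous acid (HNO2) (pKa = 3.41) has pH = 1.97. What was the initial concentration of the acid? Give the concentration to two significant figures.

[H+] = 10^(-1.97) = 1.07 × 10^-2 M = x
Ka = 10^(−3.41) = 3.89 × 10^-4
Ka = x²/(C₀ − x) ⇒ C₀ = x + x²/Ka
C₀ = 1.07 × 10^-2 + (1.07 × 10^-2)²/(3.89 × 10^-4) = 3.05 × 10^-1 M

C₀ = 3.1 × 10^-1 M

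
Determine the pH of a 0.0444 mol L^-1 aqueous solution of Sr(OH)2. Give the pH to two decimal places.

pH = 12.95

Sr(OH)2 is a strong base (each formula unit releases 2 OH-); [OH-] = 0.0888 M.
pOH = -log(0.0888) = 1.05
pH = 14.00 - 1.05 = 12.95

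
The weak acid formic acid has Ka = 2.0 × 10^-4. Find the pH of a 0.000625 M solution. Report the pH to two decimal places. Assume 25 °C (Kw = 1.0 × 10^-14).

pH = 3.57

HCOOH ⇌ HCOO- + H+
Ka = x²/(0.000625 − x) = 2.0 × 10^-4
Here C₀/Ka ≈ 3.12, so the small-x approximation fails. Use the quadratic:
x = [−0.0002 + √(0.0002² + 5e-07)]/2 = 2.67 × 10^-4 M
pH = −log[H+] = −log(2.67 × 10^-4) = 3.57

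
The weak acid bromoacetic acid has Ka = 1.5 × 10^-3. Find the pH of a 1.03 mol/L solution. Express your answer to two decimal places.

pH = 1.41

BrCH2COOH ⇌ BrCH2COO- + H+
Let x = [H+] at equilibrium. Ka = x²/(1.03 − x).
Since Ka ≪ C₀, x ≈ √(Ka·C₀) = 3.93 × 10^-2 M.
pH = −log[H+] = −log(3.93 × 10^-2) = 1.41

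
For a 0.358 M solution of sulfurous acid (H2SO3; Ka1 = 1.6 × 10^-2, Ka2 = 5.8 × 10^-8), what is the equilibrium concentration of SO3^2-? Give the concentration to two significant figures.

First ionization gives [H+] ≈ [HSO3-] = 6.81 × 10^-2 M.
Second step: Ka2 = [H+][SO3^2-]/[HSO3-] ≈ [SO3^2-] (since [H+] ≈ [HSO3-]).
So [SO3^2-] ≈ Ka2.

5.8 × 10^-8 M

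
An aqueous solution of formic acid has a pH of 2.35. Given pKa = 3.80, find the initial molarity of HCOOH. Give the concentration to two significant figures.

[H+] = 10^(-2.35) = 4.47 × 10^-3 M = x
Ka = 10^(−3.80) = 1.58 × 10^-4
Ka = x²/(C₀ − x) ⇒ C₀ = x + x²/Ka
C₀ = 4.47 × 10^-3 + (4.47 × 10^-3)²/(1.58 × 10^-4) = 1.31 × 10^-1 M

C₀ = 1.3 × 10^-1 M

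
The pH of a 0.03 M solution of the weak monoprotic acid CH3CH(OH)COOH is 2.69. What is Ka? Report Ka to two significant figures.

[H+] = 10^(-2.69) = 2.04 × 10^-3 M
At equilibrium [HA] = 0.03 − 2.04 × 10^-3 = 2.80 × 10^-2 M
Ka = [H+][A-]/[HA] = (2.04 × 10^-3)² / 2.80 × 10^-2 = 1.5 × 10^-4

Ka = 1.5 × 10^-4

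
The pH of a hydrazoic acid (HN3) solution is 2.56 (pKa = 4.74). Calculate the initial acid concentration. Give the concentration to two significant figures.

[H+] = 10^(-2.56) = 2.75 × 10^-3 M = x
Ka = 10^(−4.74) = 1.82 × 10^-5
Ka = x²/(C₀ − x) ⇒ C₀ = x + x²/Ka
C₀ = 2.75 × 10^-3 + (2.75 × 10^-3)²/(1.82 × 10^-5) = 4.18 × 10^-1 M

C₀ = 4.2 × 10^-1 M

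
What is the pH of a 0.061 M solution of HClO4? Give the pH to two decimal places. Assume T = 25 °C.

HClO4 is a strong acid and dissociates completely, so [H+] = 0.061 M.
pH = -log(0.061) = 1.21

pH = 1.21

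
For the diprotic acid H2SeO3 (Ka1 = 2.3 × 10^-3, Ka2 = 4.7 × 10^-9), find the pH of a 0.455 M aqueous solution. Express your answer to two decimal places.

Since Ka1 ≫ Ka2, the first ionization dominates [H+].
Ka1 = x²/(0.455 − x) = 2.3 × 10^-3
Solving the quadratic: x = (−Ka1 + √(Ka1² + 4·Ka1·C₀))/2 = 3.12 × 10^-2 M
pH = −log(3.12 × 10^-2) = 1.51

pH = 1.51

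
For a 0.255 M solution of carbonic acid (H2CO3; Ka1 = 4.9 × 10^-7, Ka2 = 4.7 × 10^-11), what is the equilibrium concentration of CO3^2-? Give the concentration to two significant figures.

First ionization gives [H+] ≈ [HCO3-] = 3.53 × 10^-4 M.
Second step: Ka2 = [H+][CO3^2-]/[HCO3-] ≈ [CO3^2-] (since [H+] ≈ [HCO3-]).
So [CO3^2-] ≈ Ka2.

4.7 × 10^-11 M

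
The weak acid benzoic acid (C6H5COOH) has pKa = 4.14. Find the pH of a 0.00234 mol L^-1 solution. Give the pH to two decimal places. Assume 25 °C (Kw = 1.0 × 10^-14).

C6H5COOH ⇌ C6H5COO- + H+
Ka = 10^(−4.14) = 7.24 × 10^-5
From the ICE table, Ka = [H+]²/(0.00234 − [H+]) = 7.24 × 10^-5.
The 5% rule fails; solving [H+]² + Ka·[H+] − Ka·C₀ = 0 exactly:
[H+] = [−7.24e-05 + √(7.24e-05² + 6.78e-07)]/2 = 3.77 × 10^-4 M
pH = −log(3.77 × 10^-4) = 3.42

pH = 3.42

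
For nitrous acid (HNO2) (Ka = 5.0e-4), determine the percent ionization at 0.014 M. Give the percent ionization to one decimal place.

17.2%

HNO2 ⇌ NO2- + H+; let x = [H+] at equilibrium.
Solve x² + 0.0005x − 7e-06 = 0 → x = 2.41 × 10^-3 M
Fraction ionized = 2.41 × 10^-3 / 0.014 = 0.1721 → 17.2%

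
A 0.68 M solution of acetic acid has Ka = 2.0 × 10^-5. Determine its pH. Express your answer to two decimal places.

pH = 2.43

CH3COOH ⇌ CH3COO- + H+
Let x = [H+] at equilibrium. Ka = x²/(0.68 − x).
Assume x ≪ 0.68: x ≈ √(2.0 × 10^-5 × 0.68) = 3.69 × 10^-3 M
pH = −log(3.69 × 10^-3) = 2.43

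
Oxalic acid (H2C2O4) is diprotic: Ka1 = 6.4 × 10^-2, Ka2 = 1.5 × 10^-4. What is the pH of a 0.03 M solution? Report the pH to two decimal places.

Since Ka1 ≫ Ka2, the first ionization dominates [H+].
Ka1 = x²/(0.03 − x) = 6.4 × 10^-2
Solving the quadratic: x = (−Ka1 + √(Ka1² + 4·Ka1·C₀))/2 = 2.23 × 10^-2 M
pH = −log(2.23 × 10^-2) = 1.65

pH = 1.65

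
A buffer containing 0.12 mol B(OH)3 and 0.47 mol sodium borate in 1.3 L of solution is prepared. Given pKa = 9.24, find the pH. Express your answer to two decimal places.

Using pH = pKa + log([base]/[acid]) with [base]/[acid] = 0.47/0.12:
pH = 9.24 + (+0.593) = 9.83

pH = 9.83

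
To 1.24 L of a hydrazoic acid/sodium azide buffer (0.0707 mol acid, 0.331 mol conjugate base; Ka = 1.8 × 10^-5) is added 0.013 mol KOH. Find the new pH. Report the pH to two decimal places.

After neutralization: n(HN3) = 0.0577 mol, n(N3-) = 0.344 mol.
pKa = −log(1.8 × 10^-5) = 4.745
pH = pKa + log(n_N3-/n_HN3) = 4.745 + log(0.344/0.0577) = 4.745 + (+0.775)

pH = 5.52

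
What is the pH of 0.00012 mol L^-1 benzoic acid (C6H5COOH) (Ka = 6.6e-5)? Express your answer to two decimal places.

C6H5COOH ⇌ C6H5COO- + H+
From the ICE table, Ka = [H+]²/(0.00012 − [H+]) = 6.6 × 10^-5.
[H+] is not negligible relative to C₀; solve [H+]² + 6.6e-05·[H+] − 7.92e-09 = 0.
[H+] = [−6.6e-05 + √(6.6e-05² + 3.17e-08)]/2 = 6.19 × 10^-5 M
pH = −log[H+] = −log(6.19 × 10^-5) = 4.21

pH = 4.21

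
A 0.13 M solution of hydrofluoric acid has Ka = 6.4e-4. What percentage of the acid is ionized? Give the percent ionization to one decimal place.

6.8%

HF ⇌ F- + H+; let x = [H+] at equilibrium.
Solve x² + 0.00064x − 8.32e-05 = 0 → x = 8.81 × 10^-3 M
% ionization = x/C₀ × 100% = 8.81 × 10^-3/0.13 × 100% = 6.8%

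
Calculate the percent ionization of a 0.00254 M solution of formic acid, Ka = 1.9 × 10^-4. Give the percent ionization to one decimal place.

23.9%

HCOOH ⇌ HCOO- + H+; let x = [H+] at equilibrium.
Solve x² + 0.00019x − 4.83e-07 = 0 → x = 6.06 × 10^-4 M
% ionization = x/C₀ × 100% = 6.06 × 10^-4/0.00254 × 100% = 23.9%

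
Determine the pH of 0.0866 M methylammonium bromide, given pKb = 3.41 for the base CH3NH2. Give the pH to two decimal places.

pH = 5.83

CH3NH3+ is the conjugate acid of the weak base CH3NH2.
Kb = 10^(−3.41) = 3.89 × 10^-4
Ka = Kw/Kb = 1.0×10^-14 / 3.89 × 10^-4 = 2.57 × 10^-11
Ka = [H+]²/(0.0866 − [H+]) = 2.57 × 10^-11
Assume [H+] ≪ 0.0866: [H+] ≈ √(2.57 × 10^-11 × 0.0866) = 1.49 × 10^-6 M
pH = −log[H+] = −log(1.49 × 10^-6) = 5.83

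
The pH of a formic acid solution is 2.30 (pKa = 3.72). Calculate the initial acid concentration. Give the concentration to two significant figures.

C₀ = 1.4 × 10^-1 M

[H+] = 10^(-2.30) = 5.01 × 10^-3 M = x
Ka = 10^(−3.72) = 1.91 × 10^-4
Ka = x²/(C₀ − x) ⇒ C₀ = x + x²/Ka
C₀ = 5.01 × 10^-3 + (5.01 × 10^-3)²/(1.91 × 10^-4) = 1.36 × 10^-1 M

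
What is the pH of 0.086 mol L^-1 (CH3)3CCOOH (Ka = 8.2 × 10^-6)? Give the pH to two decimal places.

pH = 3.08

(CH3)3CCOOH ⇌ (CH3)3CCOO- + H+
From the ICE table, Ka = [H+]²/(0.086 − [H+]) = 8.2 × 10^-6.
Since Ka ≪ C₀, [H+] ≈ √(Ka·C₀) = 8.40 × 10^-4 M.
([H+]/C₀ = 0.98% < 5%, so the approximation holds.)
pH = −log(8.40 × 10^-4) = 3.08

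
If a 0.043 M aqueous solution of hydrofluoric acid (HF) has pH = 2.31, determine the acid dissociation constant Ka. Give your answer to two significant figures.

[H+] = 10^(-2.31) = 4.90 × 10^-3 M
At equilibrium [HA] = 0.043 − 4.90 × 10^-3 = 3.81 × 10^-2 M
Ka = [H+][A-]/[HA] = (4.90 × 10^-3)² / 3.81 × 10^-2 = 6.3 × 10^-4

Ka = 6.3 × 10^-4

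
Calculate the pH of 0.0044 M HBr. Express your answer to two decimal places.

HBr is a strong acid and dissociates completely, so [H+] = 0.0044 M.
pH = -log(0.0044) = 2.36

pH = 2.36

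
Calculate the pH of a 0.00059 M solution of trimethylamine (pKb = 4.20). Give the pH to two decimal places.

pH = 10.21

(CH3)3N + H2O ⇌ (CH3)3NH+ + OH-
Kb = 10^(−4.20) = 6.31 × 10^-5
From the ICE table, Kb = [OH-]²/(0.00059 − [OH-]) = 6.31 × 10^-5.
[OH-] is not negligible relative to C₀; solve [OH-]² + 6.31e-05·[OH-] − 3.72e-08 = 0.
[OH-] = [−6.31e-05 + √(6.31e-05² + 1.49e-07)]/2 = 1.64 × 10^-4 M
pOH = −log(1.64 × 10^-4) = 3.79; pH = 14.00 − 3.79 = 10.21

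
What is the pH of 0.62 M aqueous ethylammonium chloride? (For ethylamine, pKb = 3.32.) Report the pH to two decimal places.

pH = 5.44

C2H5NH3+ is the conjugate acid of the weak base C2H5NH2.
Kb = 10^(−3.32) = 4.79 × 10^-4
Ka = Kw/Kb = 1.0×10^-14 / 4.79 × 10^-4 = 2.09 × 10^-11
Ka = x²/(0.62 − x) = 2.09 × 10^-11
Neglecting x in the denominator: x = √(2.09 × 10^-11 × 0.62) = 3.60 × 10^-6 M
(x/C₀ = 0.00058% < 5%, so the approximation holds.)
pH = −log(3.60 × 10^-6) = 5.44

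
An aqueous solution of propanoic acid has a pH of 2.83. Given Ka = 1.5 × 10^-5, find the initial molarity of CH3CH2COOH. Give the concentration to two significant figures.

[H+] = 10^(-2.83) = 1.48 × 10^-3 M = x
Ka = x²/(C₀ − x) ⇒ C₀ = x + x²/Ka
C₀ = 1.48 × 10^-3 + (1.48 × 10^-3)²/(1.5 × 10^-5) = 1.48 × 10^-1 M

C₀ = 1.5 × 10^-1 M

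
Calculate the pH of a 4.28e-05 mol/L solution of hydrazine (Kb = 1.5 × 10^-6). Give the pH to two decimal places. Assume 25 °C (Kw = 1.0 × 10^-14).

N2H4 + H2O ⇌ N2H5+ + OH-
Kb = [OH-]²/(4.28e-05 − [OH-]) = 1.5 × 10^-6
The 5% rule fails; solving [OH-]² + Kb·[OH-] − Kb·C₀ = 0 exactly:
[OH-] = [−1.5e-06 + √(1.5e-06² + 2.57e-10)]/2 = 7.30 × 10^-6 M
pOH = −log(7.30 × 10^-6) = 5.14; pH = 14.00 − 5.14 = 8.86

pH = 8.86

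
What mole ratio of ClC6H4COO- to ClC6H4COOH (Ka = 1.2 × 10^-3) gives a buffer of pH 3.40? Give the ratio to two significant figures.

ratio = 3.0

pKa = -log(1.2 × 10^-3) = 2.921
pH = pKa + log(r) ⇒ log(r) = 3.40 − 2.921 = +0.479
r = [ClC6H4COO-]/[ClC6H4COOH] = 10^(+0.479) = 3.01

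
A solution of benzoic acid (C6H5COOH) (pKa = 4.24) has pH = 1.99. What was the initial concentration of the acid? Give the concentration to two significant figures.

C₀ = 1.8 M

[H+] = 10^(-1.99) = 1.02 × 10^-2 M = x
Ka = 10^(−4.24) = 5.75 × 10^-5
Ka = x²/(C₀ − x) ⇒ C₀ = x + x²/Ka
C₀ = 1.02 × 10^-2 + (1.02 × 10^-2)²/(5.75 × 10^-5) = 1.82 M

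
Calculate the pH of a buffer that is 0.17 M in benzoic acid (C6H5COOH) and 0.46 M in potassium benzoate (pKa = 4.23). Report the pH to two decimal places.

Using pH = pKa + log([base]/[acid]) with [base]/[acid] = 0.46/0.17:
pH = 4.23 + (+0.432) = 4.66

pH = 4.66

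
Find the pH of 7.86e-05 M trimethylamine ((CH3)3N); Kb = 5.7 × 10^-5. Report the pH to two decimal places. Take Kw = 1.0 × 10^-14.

(CH3)3N + H2O ⇌ (CH3)3NH+ + OH-
From the ICE table, Kb = [OH-]²/(7.86e-05 − [OH-]) = 5.7 × 10^-5.
The 5% rule fails; solving [OH-]² + Kb·[OH-] − Kb·C₀ = 0 exactly:
[OH-] = [−5.7e-05 + √(5.7e-05² + 1.79e-08)]/2 = 4.42 × 10^-5 M
pOH = −log(4.42 × 10^-5) = 4.35; pH = 14.00 − 4.35 = 9.65

pH = 9.65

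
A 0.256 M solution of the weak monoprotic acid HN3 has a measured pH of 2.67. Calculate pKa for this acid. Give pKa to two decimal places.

pKa = 4.74

[H+] = 10^(-2.67) = 2.14 × 10^-3 M
At equilibrium [HA] = 0.256 − 2.14 × 10^-3 = 2.54 × 10^-1 M
Ka = [H+][A-]/[HA] = (2.14 × 10^-3)² / 2.54 × 10^-1 = 1.80 × 10^-5
pKa = -log(1.80 × 10^-5) = 4.74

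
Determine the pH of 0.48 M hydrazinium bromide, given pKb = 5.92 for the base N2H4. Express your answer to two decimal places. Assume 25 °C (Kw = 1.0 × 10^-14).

N2H5+ is the conjugate acid of the weak base N2H4.
Kb = 10^(−5.92) = 1.20 × 10^-6
Ka = Kw/Kb = 1.0×10^-14 / 1.20 × 10^-6 = 8.33 × 10^-9
Ka = x²/(0.48 − x) = 8.33 × 10^-9
Since Ka ≪ C₀, x ≈ √(Ka·C₀) = 6.32 × 10^-5 M.
pH = −log(6.32 × 10^-5) = 4.20

pH = 4.20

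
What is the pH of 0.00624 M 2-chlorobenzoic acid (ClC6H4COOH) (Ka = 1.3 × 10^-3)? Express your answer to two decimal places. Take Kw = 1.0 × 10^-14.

pH = 2.64

ClC6H4COOH ⇌ ClC6H4COO- + H+
Ka = x²/(0.00624 − x) = 1.3 × 10^-3
The 5% rule fails; solving x² + Ka·x − Ka·C₀ = 0 exactly:
x = (−Ka + √(Ka² + 4·Ka·C₀))/2 = 2.27 × 10^-3 M
pH = −log(2.27 × 10^-3) = 2.64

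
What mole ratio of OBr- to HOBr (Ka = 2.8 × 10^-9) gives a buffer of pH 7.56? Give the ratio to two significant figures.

ratio = 0.10

pKa = -log(2.8 × 10^-9) = 8.553
pH = pKa + log(r) ⇒ log(r) = 7.56 − 8.553 = -0.993
r = [OBr-]/[HOBr] = 10^(-0.993) = 0.102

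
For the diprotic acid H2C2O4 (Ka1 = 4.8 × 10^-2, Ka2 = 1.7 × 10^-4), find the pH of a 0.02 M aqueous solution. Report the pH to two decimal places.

pH = 1.82

Ka1 ≫ Ka2, so treat the first dissociation as the only significant source of H+.
Ka1 = x²/(0.02 − x) = 4.8 × 10^-2
Solving the quadratic: x = (−Ka1 + √(Ka1² + 4·Ka1·C₀))/2 = 1.52 × 10^-2 M
pH = −log(1.52 × 10^-2) = 1.82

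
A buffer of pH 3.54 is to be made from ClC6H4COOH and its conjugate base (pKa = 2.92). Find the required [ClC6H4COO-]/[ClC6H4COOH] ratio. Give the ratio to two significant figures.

ratio = 4.2

pH = pKa + log(r) ⇒ log(r) = 3.54 − 2.92 = +0.62
r = [ClC6H4COO-]/[ClC6H4COOH] = 10^(+0.62) = 4.17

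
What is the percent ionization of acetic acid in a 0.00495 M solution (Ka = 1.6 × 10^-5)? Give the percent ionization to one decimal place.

CH3COOH ⇌ CH3COO- + H+; let x = [H+] at equilibrium.
Solve x² + 1.6e-05x − 7.92e-08 = 0 → x = 2.74 × 10^-4 M
% ionization = x/C₀ × 100% = 2.74 × 10^-4/0.00495 × 100% = 5.5%

5.5%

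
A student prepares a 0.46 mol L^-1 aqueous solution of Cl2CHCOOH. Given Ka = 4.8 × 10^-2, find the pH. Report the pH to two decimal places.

pH = 0.90

Cl2CHCOOH ⇌ Cl2CHCOO- + H+
Ka = [H+]²/(0.46 − [H+]) = 4.8 × 10^-2
[H+] is not negligible relative to C₀; solve [H+]² + 0.048·[H+] − 0.0221 = 0.
[H+] = [−0.048 + √(0.048² + 0.0883)]/2 = 1.27 × 10^-1 M
pH = −log[H+] = −log(1.27 × 10^-1) = 0.90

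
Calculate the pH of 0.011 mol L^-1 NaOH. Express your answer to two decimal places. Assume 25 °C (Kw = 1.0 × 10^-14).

pH = 12.04

NaOH is a strong base; [OH-] = 0.011 M.
pOH = -log(0.011) = 1.96
pH = 14.00 - 1.96 = 12.04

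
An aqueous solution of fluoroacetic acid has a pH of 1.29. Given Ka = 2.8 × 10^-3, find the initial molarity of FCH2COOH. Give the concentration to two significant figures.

[H+] = 10^(-1.29) = 5.13 × 10^-2 M = x
Ka = x²/(C₀ − x) ⇒ C₀ = x + x²/Ka
C₀ = 5.13 × 10^-2 + (5.13 × 10^-2)²/(2.8 × 10^-3) = 9.91 × 10^-1 M

C₀ = 9.9 × 10^-1 M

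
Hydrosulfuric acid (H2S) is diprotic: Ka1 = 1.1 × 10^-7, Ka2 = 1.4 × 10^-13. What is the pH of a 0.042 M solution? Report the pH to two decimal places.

Since Ka1 ≫ Ka2, the first ionization dominates [H+].
Ka1 = x²/(0.042 − x) = 1.1 × 10^-7
x ≈ √(1.1 × 10^-7 × 0.042) = 6.80 × 10^-5 M
pH = −log(6.80 × 10^-5) = 4.17

pH = 4.17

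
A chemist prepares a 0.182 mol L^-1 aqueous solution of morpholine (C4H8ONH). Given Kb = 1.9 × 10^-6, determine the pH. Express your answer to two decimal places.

pH = 10.77

C4H8ONH + H2O ⇌ C4H8ONH2+ + OH-
Kb = [OH-]²/(0.182 − [OH-]) = 1.9 × 10^-6
Assume [OH-] ≪ 0.182: [OH-] ≈ √(1.9 × 10^-6 × 0.182) = 5.88 × 10^-4 M
([OH-]/C₀ = 0.32% < 5%, so the approximation holds.)
pOH = 3.23, so pH = 14.00 − pOH = 10.77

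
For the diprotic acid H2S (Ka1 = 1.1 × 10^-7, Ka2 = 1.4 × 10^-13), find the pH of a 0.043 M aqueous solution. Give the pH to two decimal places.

Since Ka1 ≫ Ka2, the first ionization dominates [H+].
Ka1 = x²/(0.043 − x) = 1.1 × 10^-7
x ≈ √(1.1 × 10^-7 × 0.043) = 6.88 × 10^-5 M
pH = −log(6.88 × 10^-5) = 4.16

pH = 4.16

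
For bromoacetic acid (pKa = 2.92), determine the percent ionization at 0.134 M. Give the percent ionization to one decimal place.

9.0%

BrCH2COOH ⇌ BrCH2COO- + H+; let x = [H+] at equilibrium.
Ka = 10^(−2.92) = 1.20 × 10^-3
Solve x² + 0.0012x − 0.000161 = 0 → x = 1.21 × 10^-2 M
% ionization = x/C₀ × 100% = 1.21 × 10^-2/0.134 × 100% = 9.0%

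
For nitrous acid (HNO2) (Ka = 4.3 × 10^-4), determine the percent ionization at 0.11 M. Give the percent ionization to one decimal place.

6.1%

HNO2 ⇌ NO2- + H+; let x = [H+] at equilibrium.
Solve x² + 0.00043x − 4.73e-05 = 0 → x = 6.67 × 10^-3 M
% ionization = x/C₀ × 100% = 6.67 × 10^-3/0.11 × 100% = 6.1%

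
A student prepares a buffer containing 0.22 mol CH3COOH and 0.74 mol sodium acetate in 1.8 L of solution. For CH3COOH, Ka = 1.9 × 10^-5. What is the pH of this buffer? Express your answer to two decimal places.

pH = 5.25

pKa = −log(1.9 × 10^-5) = 4.721
Using pH = pKa + log([base]/[acid]) with [base]/[acid] = 0.74/0.22:
pH = 4.721 + (+0.527) = 5.25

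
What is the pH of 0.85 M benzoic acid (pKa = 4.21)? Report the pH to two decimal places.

C6H5COOH ⇌ C6H5COO- + H+
Ka = 10^(−4.21) = 6.17 × 10^-5
Ka = [H+]²/(0.85 − [H+]) = 6.17 × 10^-5
Neglecting [H+] in the denominator: [H+] = √(6.17 × 10^-5 × 0.85) = 7.24 × 10^-3 M
pH = −log[H+] = −log(7.24 × 10^-3) = 2.14

pH = 2.14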